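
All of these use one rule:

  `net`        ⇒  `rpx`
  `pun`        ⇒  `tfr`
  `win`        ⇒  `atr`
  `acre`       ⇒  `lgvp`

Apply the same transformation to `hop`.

lzt

The shift depends on letter class: consonant n→r is +4, but vowel e→p is +11. Vowels shift forward by 11 and consonants shift forward by 4.
For hop: h(cons)+4=l, o(vowel)+11=z, p(cons)+4=t.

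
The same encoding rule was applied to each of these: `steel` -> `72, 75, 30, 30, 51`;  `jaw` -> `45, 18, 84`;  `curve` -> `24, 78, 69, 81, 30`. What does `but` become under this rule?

21, 78, 75

The formula is n = 3×(alphabet index, a=1) + 15.
For but: b=2→21, u=21→78, t=20→75.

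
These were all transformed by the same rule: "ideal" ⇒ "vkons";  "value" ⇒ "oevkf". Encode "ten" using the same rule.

The output letters match the input read backwards, each shifted +10: ideal reversed is laedi. Read the word backwards and shift each letter +10.
On ten: reverse → net; then shift: n+10=x, e+10=o, t+10=d.

xod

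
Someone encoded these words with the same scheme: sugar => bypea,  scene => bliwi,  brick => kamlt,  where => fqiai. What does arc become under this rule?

eal

The shift depends on letter class: consonant s→b is +9, but vowel u→y is +4. The rule splits by letter class: vowels +4, consonants +9.
On arc: a(vowel)+4=e, r(cons)+9=a, c(cons)+9=l.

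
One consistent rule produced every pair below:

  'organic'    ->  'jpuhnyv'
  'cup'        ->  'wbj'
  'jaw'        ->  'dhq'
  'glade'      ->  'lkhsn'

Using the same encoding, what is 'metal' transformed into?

shalt

The output letters match the input read backwards, each shifted +7: organic reversed is cinagro. Read the word backwards and shift each letter +7.
Applying it to metal: reverse → latem; then shift: l+7=s, a+7=h, t+7=a, e+7=l, m+7=t.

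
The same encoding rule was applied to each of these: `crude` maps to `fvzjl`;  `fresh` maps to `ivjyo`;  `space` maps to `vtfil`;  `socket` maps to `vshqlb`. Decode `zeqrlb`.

In crude: c→f is +3, r→v is +4, u→z is +5, d→j is +6 — the shift increases by 1 each position. The shift increases by 1 at each position, starting from +3: 3, 4, 5, ….
Reversing it on zeqrlb: z−3=w, e−4=a, q−5=l, r−6=l, l−7=e, b−8=t.

wallet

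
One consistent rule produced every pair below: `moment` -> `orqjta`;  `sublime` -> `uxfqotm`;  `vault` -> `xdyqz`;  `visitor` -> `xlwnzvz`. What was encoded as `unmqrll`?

skilled

In moment: m→o is +2, o→r is +3, m→q is +4, e→j is +5 — the shift increases by 1 each position. Letter i (0-indexed) is shifted by i+2, so successive shifts are 2, 3, 4, ….
Undoing it on unmqrll: u−2=s, n−3=k, m−4=i, q−5=l, r−6=l, l−7=e, l−8=d.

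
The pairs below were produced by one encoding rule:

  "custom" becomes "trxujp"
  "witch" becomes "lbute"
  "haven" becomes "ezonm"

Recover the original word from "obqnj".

video

This is an affine cipher: with a=0,…,z=25, each position x becomes (23x+25) mod 26.
Undoing it on obqnj: o(14)→17·(14−25)≡21=v; b(1)→17·(1−25)≡8=i; q(16)→17·(16−25)≡3=d; n(13)→17·(13−25)≡4=e; j(9)→17·(9−25)≡14=o (all mod 26).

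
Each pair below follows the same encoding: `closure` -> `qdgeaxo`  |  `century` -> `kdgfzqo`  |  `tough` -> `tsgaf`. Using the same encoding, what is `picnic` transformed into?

ouzoub

The output letters match the input read backwards, each shifted +12: closure reversed is erusolc. Two steps: reverse the string, then apply a Caesar shift of +12.
On picnic: reverse → cincip; then shift: c+12=o, i+12=u, n+12=z, c+12=o, i+12=u, p+12=b.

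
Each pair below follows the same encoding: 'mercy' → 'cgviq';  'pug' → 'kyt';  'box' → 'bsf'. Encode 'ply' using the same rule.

The output letters match the input read backwards, each shifted +4: mercy reversed is ycrem. Two steps: reverse the string, then apply a Caesar shift of +4.
Applying it to ply: reverse → ylp; then shift: y+4=c, l+4=p, p+4=t.

cpt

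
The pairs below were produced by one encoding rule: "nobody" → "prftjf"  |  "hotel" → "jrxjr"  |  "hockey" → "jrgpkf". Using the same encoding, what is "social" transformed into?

The shift increases by 1 at each position, starting from +2: 2, 3, 4, ….
For social: s+2=u, o+3=r, c+4=g, i+5=n, a+6=g, l+7=s.

urgngs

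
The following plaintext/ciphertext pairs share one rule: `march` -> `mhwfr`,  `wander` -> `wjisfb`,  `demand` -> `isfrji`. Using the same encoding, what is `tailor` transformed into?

wtqnfy

The output letters match the input read backwards, each shifted +5: march reversed is hcram. Read the word backwards and shift each letter +5.
On tailor: reverse → roliat; then shift: r+5=w, o+5=t, l+5=q, i+5=n, a+5=f, t+5=y.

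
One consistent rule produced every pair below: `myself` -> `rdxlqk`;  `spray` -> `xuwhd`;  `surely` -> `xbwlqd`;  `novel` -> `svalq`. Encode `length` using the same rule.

qlslym

The rule splits by letter class: vowels +7, consonants +5.
Applying it to length: l(cons)+5=q, e(vowel)+7=l, n(cons)+5=s, g(cons)+5=l, t(cons)+5=y, h(cons)+5=m.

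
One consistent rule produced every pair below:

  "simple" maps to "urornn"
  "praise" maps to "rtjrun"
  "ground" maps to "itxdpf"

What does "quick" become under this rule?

The shift depends on letter class: consonant s→u is +2, but vowel i→r is +9. Two shifts are in play — +9 for a/e/i/o/u, +2 for every other letter.
Applying it to quick: q(cons)+2=s, u(vowel)+9=d, i(vowel)+9=r, c(cons)+2=e, k(cons)+2=m.

sdrem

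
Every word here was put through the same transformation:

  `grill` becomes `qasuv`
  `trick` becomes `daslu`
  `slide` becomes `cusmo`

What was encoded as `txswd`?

joint

Shifts by position in grill: pos 0: g→q (+10), pos 1: r→a (+9), pos 2: i→s (+10), pos 3: l→u (+9) — repeating every 2. A repeating key of period 2 is used — shifts +10, +9 over and over.
Decoding txswd: t−10=j, x−9=o, s−10=i, w−9=n, d−10=t.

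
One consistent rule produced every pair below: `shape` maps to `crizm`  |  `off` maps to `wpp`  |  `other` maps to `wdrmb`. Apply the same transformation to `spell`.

The rule splits by letter class: vowels +8, consonants +10.
On spell: s(cons)+10=c, p(cons)+10=z, e(vowel)+8=m, l(cons)+10=v, l(cons)+10=v.

czmvv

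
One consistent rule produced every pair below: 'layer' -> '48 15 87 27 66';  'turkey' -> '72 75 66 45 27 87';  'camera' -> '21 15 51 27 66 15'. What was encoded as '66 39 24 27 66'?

rider

Each letter becomes 3×(its alphabet position, a=1..z=26) + 12.
Reversing it on 66 39 24 27 66: 66→(66−12)÷3=18=r, 39→(39−12)÷3=9=i, 24→(24−12)÷3=4=d, 27→(27−12)÷3=5=e, 66→(66−12)÷3=18=r.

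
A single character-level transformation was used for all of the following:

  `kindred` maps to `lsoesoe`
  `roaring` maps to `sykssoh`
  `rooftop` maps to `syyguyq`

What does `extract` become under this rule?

oyuskdu

The shift depends on letter class: consonant k→l is +1, but vowel i→s is +10. Two shifts are in play — +10 for a/e/i/o/u, +1 for every other letter.
Applying it to extract: e(vowel)+10=o, x(cons)+1=y, t(cons)+1=u, r(cons)+1=s, a(vowel)+10=k, c(cons)+1=d, t(cons)+1=u.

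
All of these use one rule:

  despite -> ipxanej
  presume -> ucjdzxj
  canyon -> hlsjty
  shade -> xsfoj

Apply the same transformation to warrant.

Shifts by position in despite: pos 0: d→i (+5), pos 1: e→p (+11), pos 2: s→x (+5), pos 3: p→a (+11) — repeating every 2. The shifts repeat in a cycle of length 2: positions 0,1,… shift by +5, +11, then the pattern repeats.
For warrant: w+5=b, a+11=l, r+5=w, r+11=c, a+5=f, n+11=y, t+5=y.

blwcfyy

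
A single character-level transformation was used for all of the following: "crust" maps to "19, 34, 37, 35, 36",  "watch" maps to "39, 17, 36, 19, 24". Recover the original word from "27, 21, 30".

The number is (letter's place in the alphabet, a=1) + 16.
Reversing it on 27, 21, 30: 27→(27−16)÷1=11=k, 21→(21−16)÷1=5=e, 30→(30−16)÷1=14=n.

ken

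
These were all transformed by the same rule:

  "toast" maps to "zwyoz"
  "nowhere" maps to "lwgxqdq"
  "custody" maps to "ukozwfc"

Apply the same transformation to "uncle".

klupq

Treating letters as 0–25, the rule is x ↦ 11x + 24 (mod 26).
For uncle: u(20)→11·20+24≡10=k; n(13)→11·13+24≡11=l; c(2)→11·2+24≡20=u; l(11)→11·11+24≡15=p; e(4)→11·4+24≡16=q (all mod 26).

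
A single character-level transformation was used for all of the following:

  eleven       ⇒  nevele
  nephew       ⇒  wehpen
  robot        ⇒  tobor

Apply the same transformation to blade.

edalb

The output letters match the input read backwards: eleven reversed is nevele. The word is simply reversed.
On blade: reverse → edalb.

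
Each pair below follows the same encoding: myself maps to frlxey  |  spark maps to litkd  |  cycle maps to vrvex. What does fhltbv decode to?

mosaic

Compare letters: m→f is +19, y→r is +19, s→l is +19 — a constant shift. Each letter is shifted forward by 19 in the alphabet (a Caesar shift of +19).
Reversing it on fhltbv: f−19=m, h−19=o, l−19=s, t−19=a, b−19=i, v−19=c.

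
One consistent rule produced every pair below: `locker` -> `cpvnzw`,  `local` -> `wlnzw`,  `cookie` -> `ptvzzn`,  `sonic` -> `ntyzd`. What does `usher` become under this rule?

The output letters match the input read backwards, each shifted +11: locker reversed is rekcol. Two steps: reverse the string, then apply a Caesar shift of +11.
For usher: reverse → rehsu; then shift: r+11=c, e+11=p, h+11=s, s+11=d, u+11=f.

cpsdf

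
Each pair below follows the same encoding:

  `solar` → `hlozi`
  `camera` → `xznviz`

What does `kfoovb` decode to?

Each pair mirrors across the alphabet (s↔h, o↔l, l↔o): positions sum to 25. Letters are reflected about the middle of the alphabet (position → 25−position): Atbash.
Decoding kfoovb: k↔p, f↔u, o↔l, o↔l, v↔e, b↔y.

pulley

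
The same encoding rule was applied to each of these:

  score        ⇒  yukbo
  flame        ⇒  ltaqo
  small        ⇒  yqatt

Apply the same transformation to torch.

vkbuf

s(18)→y(24) and c(2)→u(20) fit y≡23x+0 (mod 26); the inverse of 23 mod 26 is 17. This is an affine cipher: with a=0,…,z=25, each position x becomes (23x+0) mod 26.
Applying it to torch: t(19)→23·19+0≡21=v; o(14)→23·14+0≡10=k; r(17)→23·17+0≡1=b; c(2)→23·2+0≡20=u; h(7)→23·7+0≡5=f (all mod 26).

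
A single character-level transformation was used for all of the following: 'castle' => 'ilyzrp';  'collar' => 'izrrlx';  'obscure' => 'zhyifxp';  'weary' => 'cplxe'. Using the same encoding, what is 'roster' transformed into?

The shift depends on letter class: consonant c→i is +6, but vowel a→l is +11. Vowels shift forward by 11 and consonants shift forward by 6.
For roster: r(cons)+6=x, o(vowel)+11=z, s(cons)+6=y, t(cons)+6=z, e(vowel)+11=p, r(cons)+6=x.

xzyzpx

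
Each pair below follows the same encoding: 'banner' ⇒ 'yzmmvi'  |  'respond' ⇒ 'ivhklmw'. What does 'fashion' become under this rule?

uzhsrlm

Each pair mirrors across the alphabet (b↔y, a↔z, n↔m): positions sum to 25. This is the alphabet-reversal cipher (Atbash): a becomes z, b becomes y, etc.
Applying it to fashion: f↔u, a↔z, s↔h, h↔s, i↔r, o↔l, n↔m.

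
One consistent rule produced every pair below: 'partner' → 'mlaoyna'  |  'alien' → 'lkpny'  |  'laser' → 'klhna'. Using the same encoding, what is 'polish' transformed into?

mfkphi

p(15)→m(12) and a(0)→l(11) fit y≡7x+11 (mod 26); the inverse of 7 mod 26 is 15. Treating letters as 0–25, the rule is x ↦ 7x + 11 (mod 26).
For polish: p(15)→7·15+11≡12=m; o(14)→7·14+11≡5=f; l(11)→7·11+11≡10=k; i(8)→7·8+11≡15=p; s(18)→7·18+11≡7=h; h(7)→7·7+11≡8=i (all mod 26).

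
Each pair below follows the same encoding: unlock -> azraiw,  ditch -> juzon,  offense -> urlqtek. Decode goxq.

A repeating key of period 2 is used — shifts +6, +12 over and over.
Decoding goxq: g−6=a, o−12=c, x−6=r, q−12=e.

acre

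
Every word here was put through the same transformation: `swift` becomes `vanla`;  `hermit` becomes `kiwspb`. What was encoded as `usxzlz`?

In swift: s→v is +3, w→a is +4, i→n is +5, f→l is +6 — the shift increases by 1 each position. Each letter shifts forward by (position + 3), i.e. 3, 4, 5, … — the shift grows by one for each successive letter.
Decoding usxzlz: u−3=r, s−4=o, x−5=s, z−6=t, l−7=e, z−8=r.

roster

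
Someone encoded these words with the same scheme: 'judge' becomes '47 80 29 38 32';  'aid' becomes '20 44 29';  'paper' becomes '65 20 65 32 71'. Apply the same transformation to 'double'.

j(#10)→47 and u(#21)→80: differences scale by 3, so n = 3·pos + 17. Each letter becomes 3×(its alphabet position, a=1..z=26) + 17.
Applying it to double: d=4→29, o=15→62, u=21→80, b=2→23, l=12→53, e=5→32.

29 62 80 23 53 32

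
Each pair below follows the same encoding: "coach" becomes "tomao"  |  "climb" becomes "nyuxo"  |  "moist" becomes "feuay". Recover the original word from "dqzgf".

tuner

The output letters match the input read backwards, each shifted +12: coach reversed is hcaoc. Two steps: reverse the string, then apply a Caesar shift of +12.
Decoding dqzgf: shift back: d−12=r, q−12=e, z−12=n, g−12=u, f−12=t → renut; then reverse → tuner.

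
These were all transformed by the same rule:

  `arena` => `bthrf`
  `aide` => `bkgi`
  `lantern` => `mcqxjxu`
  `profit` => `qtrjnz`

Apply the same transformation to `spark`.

In arena: a→b is +1, r→t is +2, e→h is +3, n→r is +4 — the shift increases by 1 each position. Letter i (0-indexed) is shifted by i+1, so successive shifts are 1, 2, 3, ….
Applying it to spark: s+1=t, p+2=r, a+3=d, r+4=v, k+5=p.

trdvp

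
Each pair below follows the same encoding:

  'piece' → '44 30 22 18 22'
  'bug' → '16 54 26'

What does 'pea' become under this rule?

44 22 14

p(#16)→44 and i(#9)→30: differences scale by 2, so n = 2·pos + 12. Each letter becomes 2×(its alphabet position, a=1..z=26) + 12.
For pea: p=16→44, e=5→22, a=1→14.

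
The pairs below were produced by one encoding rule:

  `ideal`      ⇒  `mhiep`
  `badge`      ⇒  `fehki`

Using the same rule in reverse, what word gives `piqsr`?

It's a constant shift of +4 (ROT4).
Reversing it on piqsr: p−4=l, i−4=e, q−4=m, s−4=o, r−4=n.

lemon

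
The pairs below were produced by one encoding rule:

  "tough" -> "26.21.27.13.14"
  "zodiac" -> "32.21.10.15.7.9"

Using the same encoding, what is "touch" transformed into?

Letters become their 1-based position plus 6 (so a→7, b→8, …).
Applying it to touch: t=20→26, o=15→21, u=21→27, c=3→9, h=8→14.

26.21.27.9.14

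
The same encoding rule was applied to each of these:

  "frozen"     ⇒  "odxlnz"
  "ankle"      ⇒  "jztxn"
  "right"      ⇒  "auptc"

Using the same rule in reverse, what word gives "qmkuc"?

habit

Shifts by position in frozen: pos 0: f→o (+9), pos 1: r→d (+12), pos 2: o→x (+9), pos 3: z→l (+12) — repeating every 2. It's a Vigenère-style cipher with numeric key [9,12]: position i shifts by key[i mod 2].
Undoing it on qmkuc: q−9=h, m−12=a, k−9=b, u−12=i, c−9=t.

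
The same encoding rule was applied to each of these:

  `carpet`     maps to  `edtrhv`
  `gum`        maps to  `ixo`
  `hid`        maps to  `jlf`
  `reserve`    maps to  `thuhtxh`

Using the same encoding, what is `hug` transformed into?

jxi

The shift depends on letter class: consonant c→e is +2, but vowel a→d is +3. Two shifts are in play — +3 for a/e/i/o/u, +2 for every other letter.
For hug: h(cons)+2=j, u(vowel)+3=x, g(cons)+2=i.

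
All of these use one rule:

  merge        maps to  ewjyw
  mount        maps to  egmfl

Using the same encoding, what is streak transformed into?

This is a Caesar cipher with shift 18.
For streak: s+18=k, t+18=l, r+18=j, e+18=w, a+18=s, k+18=c.

kljwsc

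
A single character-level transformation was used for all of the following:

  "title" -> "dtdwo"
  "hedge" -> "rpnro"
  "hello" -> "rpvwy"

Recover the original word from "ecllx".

urban

Shifts by position in title: pos 0: t→d (+10), pos 1: i→t (+11), pos 2: t→d (+10), pos 3: l→w (+11) — repeating every 2. It's a Vigenère-style cipher with numeric key [10,11]: position i shifts by key[i mod 2].
Reversing it on ecllx: e−10=u, c−11=r, l−10=b, l−11=a, x−10=n.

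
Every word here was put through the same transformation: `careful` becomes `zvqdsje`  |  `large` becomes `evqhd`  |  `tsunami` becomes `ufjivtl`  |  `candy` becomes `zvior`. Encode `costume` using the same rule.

c(2)→z(25) and a(0)→v(21) fit y≡15x+21 (mod 26); the inverse of 15 mod 26 is 7. Treating letters as 0–25, the rule is x ↦ 15x + 21 (mod 26).
On costume: c(2)→15·2+21≡25=z; o(14)→15·14+21≡23=x; s(18)→15·18+21≡5=f; t(19)→15·19+21≡20=u; u(20)→15·20+21≡9=j; m(12)→15·12+21≡19=t; e(4)→15·4+21≡3=d (all mod 26).

zxfujtd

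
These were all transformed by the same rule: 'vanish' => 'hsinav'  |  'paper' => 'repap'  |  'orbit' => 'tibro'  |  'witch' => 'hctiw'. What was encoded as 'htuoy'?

youth

It's just the letters in reverse order.
Reversing it on htuoy: then reverse → youth.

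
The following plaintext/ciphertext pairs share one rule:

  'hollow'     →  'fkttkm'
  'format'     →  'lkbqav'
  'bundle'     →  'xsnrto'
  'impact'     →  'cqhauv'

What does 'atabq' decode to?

Treating letters as 0–25, the rule is x ↦ 23x + 0 (mod 26).
Undoing it on atabq: a(0)→17·(0−0)≡0=a; t(19)→17·(19−0)≡11=l; a(0)→17·(0−0)≡0=a; b(1)→17·(1−0)≡17=r; q(16)→17·(16−0)≡12=m (all mod 26).

alarm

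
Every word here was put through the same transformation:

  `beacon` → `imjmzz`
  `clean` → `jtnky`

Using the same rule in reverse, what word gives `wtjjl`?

plaza

In beacon: b→i is +7, e→m is +8, a→j is +9, c→m is +10 — the shift increases by 1 each position. Each letter shifts forward by (position + 7), i.e. 7, 8, 9, … — the shift grows by one for each successive letter.
Undoing it on wtjjl: w−7=p, t−8=l, j−9=a, j−10=z, l−11=a.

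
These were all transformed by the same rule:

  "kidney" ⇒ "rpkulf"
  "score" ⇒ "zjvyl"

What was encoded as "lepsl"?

Compare letters: k→r is +7, i→p is +7, d→k is +7 — a constant shift. It's a constant shift of +7 (ROT7).
Decoding lepsl: l−7=e, e−7=x, p−7=i, s−7=l, l−7=e.

exile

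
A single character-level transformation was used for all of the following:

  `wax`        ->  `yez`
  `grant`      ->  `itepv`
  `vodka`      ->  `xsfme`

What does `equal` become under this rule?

The shift depends on letter class: consonant w→y is +2, but vowel a→e is +4. The rule splits by letter class: vowels +4, consonants +2.
For equal: e(vowel)+4=i, q(cons)+2=s, u(vowel)+4=y, a(vowel)+4=e, l(cons)+2=n.

isyen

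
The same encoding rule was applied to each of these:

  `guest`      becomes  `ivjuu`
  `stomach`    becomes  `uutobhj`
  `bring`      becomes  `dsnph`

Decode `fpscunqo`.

donation

Shifts by position in guest: pos 0: g→i (+2), pos 1: u→v (+1), pos 2: e→j (+5), pos 3: s→u (+2), pos 4: t→u (+1) — repeating every 3. A repeating key of period 3 is used — shifts +2, +1, +5 over and over.
Reversing it on fpscunqo: f−2=d, p−1=o, s−5=n, c−2=a, u−1=t, n−5=i, q−2=o, o−1=n.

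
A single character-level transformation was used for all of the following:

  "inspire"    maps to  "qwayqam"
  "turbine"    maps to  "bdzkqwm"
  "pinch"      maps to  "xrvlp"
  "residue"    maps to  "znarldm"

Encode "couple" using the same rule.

kxcytn

The shifts repeat in a cycle of length 2: positions 0,1,… shift by +8, +9, then the pattern repeats.
On couple: c+8=k, o+9=x, u+8=c, p+9=y, l+8=t, e+9=n.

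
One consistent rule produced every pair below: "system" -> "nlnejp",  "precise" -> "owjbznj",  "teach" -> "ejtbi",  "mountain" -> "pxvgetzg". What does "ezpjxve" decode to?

s(18)→n(13) and y(24)→l(11) fit y≡17x+19 (mod 26); the inverse of 17 mod 26 is 23. Treating letters as 0–25, the rule is x ↦ 17x + 19 (mod 26).
Reversing it on ezpjxve: e(4)→23·(4−19)≡19=t; z(25)→23·(25−19)≡8=i; p(15)→23·(15−19)≡12=m; j(9)→23·(9−19)≡4=e; x(23)→23·(23−19)≡14=o; v(21)→23·(21−19)≡20=u; e(4)→23·(4−19)≡19=t (all mod 26).

timeout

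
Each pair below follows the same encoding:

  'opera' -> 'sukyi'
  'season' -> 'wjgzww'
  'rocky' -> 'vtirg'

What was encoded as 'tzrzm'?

pulse

In opera: o→s is +4, p→u is +5, e→k is +6, r→y is +7 — the shift increases by 1 each position. Each letter shifts forward by (position + 4), i.e. 4, 5, 6, … — the shift grows by one for each successive letter.
Reversing it on tzrzm: t−4=p, z−5=u, r−6=l, z−7=s, m−8=e.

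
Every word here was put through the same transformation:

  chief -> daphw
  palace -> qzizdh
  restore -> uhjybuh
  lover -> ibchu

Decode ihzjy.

c(2)→d(3) and h(7)→a(0) fit y≡15x+25 (mod 26); the inverse of 15 mod 26 is 7. Each letter's alphabet position (a=0..z=25) is mapped through 15·x+25 mod 26 — an affine cipher.
Decoding ihzjy: i(8)→7·(8−25)≡11=l; h(7)→7·(7−25)≡4=e; z(25)→7·(25−25)≡0=a; j(9)→7·(9−25)≡18=s; y(24)→7·(24−25)≡19=t (all mod 26).

least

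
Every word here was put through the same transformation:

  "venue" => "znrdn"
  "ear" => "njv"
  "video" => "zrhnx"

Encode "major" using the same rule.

The shift depends on letter class: consonant v→z is +4, but vowel e→n is +9. Vowels shift forward by 9 and consonants shift forward by 4.
On major: m(cons)+4=q, a(vowel)+9=j, j(cons)+4=n, o(vowel)+9=x, r(cons)+4=v.

qjnxv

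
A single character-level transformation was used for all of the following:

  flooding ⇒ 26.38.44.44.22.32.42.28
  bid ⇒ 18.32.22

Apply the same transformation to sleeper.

52.38.24.24.46.24.50

f(#6)→26 and l(#12)→38: differences scale by 2, so n = 2·pos + 14. With a=1..z=26, the number is 2·pos + 14.
On sleeper: s=19→52, l=12→38, e=5→24, e=5→24, p=16→46, e=5→24, r=18→50.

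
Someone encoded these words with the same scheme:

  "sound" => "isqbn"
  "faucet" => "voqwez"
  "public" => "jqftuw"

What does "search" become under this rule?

s(18)→i(8) and o(14)→s(18) fit y≡17x+14 (mod 26); the inverse of 17 mod 26 is 23. Treating letters as 0–25, the rule is x ↦ 17x + 14 (mod 26).
For search: s(18)→17·18+14≡8=i; e(4)→17·4+14≡4=e; a(0)→17·0+14≡14=o; r(17)→17·17+14≡17=r; c(2)→17·2+14≡22=w; h(7)→17·7+14≡3=d (all mod 26).

ieorwd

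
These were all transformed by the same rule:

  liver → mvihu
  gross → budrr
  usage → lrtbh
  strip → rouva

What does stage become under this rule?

l(11)→m(12) and i(8)→v(21) fit y≡23x+19 (mod 26); the inverse of 23 mod 26 is 17. Each letter's alphabet position (a=0..z=25) is mapped through 23·x+19 mod 26 — an affine cipher.
For stage: s(18)→23·18+19≡17=r; t(19)→23·19+19≡14=o; a(0)→23·0+19≡19=t; g(6)→23·6+19≡1=b; e(4)→23·4+19≡7=h (all mod 26).

rotbh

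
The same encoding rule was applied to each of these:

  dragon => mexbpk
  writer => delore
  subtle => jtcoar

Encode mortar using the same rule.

fpeoxe

This is an affine cipher: with a=0,…,z=25, each position x becomes (5x+23) mod 26.
On mortar: m(12)→5·12+23≡5=f; o(14)→5·14+23≡15=p; r(17)→5·17+23≡4=e; t(19)→5·19+23≡14=o; a(0)→5·0+23≡23=x; r(17)→5·17+23≡4=e (all mod 26).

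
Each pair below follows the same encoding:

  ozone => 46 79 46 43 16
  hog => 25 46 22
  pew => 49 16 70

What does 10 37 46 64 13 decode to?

Each letter becomes 3×(its alphabet position, a=1..z=26) + 1.
Decoding 10 37 46 64 13: 10→(10−1)÷3=3=c, 37→(37−1)÷3=12=l, 46→(46−1)÷3=15=o, 64→(64−1)÷3=21=u, 13→(13−1)÷3=4=d.

cloud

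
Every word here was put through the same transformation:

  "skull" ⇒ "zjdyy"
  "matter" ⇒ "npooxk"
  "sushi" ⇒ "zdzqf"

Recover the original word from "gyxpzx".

please

s(18)→z(25) and k(10)→j(9) fit y≡15x+15 (mod 26); the inverse of 15 mod 26 is 7. Each letter's alphabet position (a=0..z=25) is mapped through 15·x+15 mod 26 — an affine cipher.
Reversing it on gyxpzx: g(6)→7·(6−15)≡15=p; y(24)→7·(24−15)≡11=l; x(23)→7·(23−15)≡4=e; p(15)→7·(15−15)≡0=a; z(25)→7·(25−15)≡18=s; x(23)→7·(23−15)≡4=e (all mod 26).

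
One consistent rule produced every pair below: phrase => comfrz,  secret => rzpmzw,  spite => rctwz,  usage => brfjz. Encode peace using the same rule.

p(15)→c(2) and h(7)→o(14) fit y≡5x+5 (mod 26); the inverse of 5 mod 26 is 21. This is an affine cipher: with a=0,…,z=25, each position x becomes (5x+5) mod 26.
On peace: p(15)→5·15+5≡2=c; e(4)→5·4+5≡25=z; a(0)→5·0+5≡5=f; c(2)→5·2+5≡15=p; e(4)→5·4+5≡25=z (all mod 26).

czfpz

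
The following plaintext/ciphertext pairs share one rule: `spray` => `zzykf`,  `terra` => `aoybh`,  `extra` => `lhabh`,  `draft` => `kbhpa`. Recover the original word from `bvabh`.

Shifts by position in spray: pos 0: s→z (+7), pos 1: p→z (+10), pos 2: r→y (+7), pos 3: a→k (+10) — repeating every 2. The shifts repeat in a cycle of length 2: positions 0,1,… shift by +7, +10, then the pattern repeats.
Decoding bvabh: b−7=u, v−10=l, a−7=t, b−10=r, h−7=a.

ultra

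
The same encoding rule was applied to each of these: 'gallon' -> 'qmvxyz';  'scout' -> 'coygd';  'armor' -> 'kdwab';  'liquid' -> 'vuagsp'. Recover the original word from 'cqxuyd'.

senior

Shifts by position in gallon: pos 0: g→q (+10), pos 1: a→m (+12), pos 2: l→v (+10), pos 3: l→x (+12) — repeating every 2. It's a Vigenère-style cipher with numeric key [10,12]: position i shifts by key[i mod 2].
Undoing it on cqxuyd: c−10=s, q−12=e, x−10=n, u−12=i, y−10=o, d−12=r.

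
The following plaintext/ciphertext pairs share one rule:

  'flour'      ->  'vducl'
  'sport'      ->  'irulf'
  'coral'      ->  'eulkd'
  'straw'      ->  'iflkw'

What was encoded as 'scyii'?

f(5)→v(21) and l(11)→d(3) fit y≡23x+10 (mod 26); the inverse of 23 mod 26 is 17. Treating letters as 0–25, the rule is x ↦ 23x + 10 (mod 26).
Undoing it on scyii: s(18)→17·(18−10)≡6=g; c(2)→17·(2−10)≡20=u; y(24)→17·(24−10)≡4=e; i(8)→17·(8−10)≡18=s; i(8)→17·(8−10)≡18=s (all mod 26).

guess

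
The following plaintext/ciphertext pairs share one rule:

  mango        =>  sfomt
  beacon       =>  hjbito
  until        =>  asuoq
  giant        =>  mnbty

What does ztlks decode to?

token

A repeating key of period 3 is used — shifts +6, +5, +1 over and over.
Decoding ztlks: z−6=t, t−5=o, l−1=k, k−6=e, s−5=n.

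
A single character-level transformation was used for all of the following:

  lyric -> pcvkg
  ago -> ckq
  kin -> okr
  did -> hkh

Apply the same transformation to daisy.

hckwc

The rule splits by letter class: vowels +2, consonants +4.
For daisy: d(cons)+4=h, a(vowel)+2=c, i(vowel)+2=k, s(cons)+4=w, y(cons)+4=c.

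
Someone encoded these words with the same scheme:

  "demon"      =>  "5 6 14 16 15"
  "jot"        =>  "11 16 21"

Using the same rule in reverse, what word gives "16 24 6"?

owe

d is letter #4 and maps to 5: an offset of 1. Each letter is replaced by its alphabet position (a=1..z=26) + 1.
Reversing it on 16 24 6: 16→(16−1)÷1=15=o, 24→(24−1)÷1=23=w, 6→(6−1)÷1=5=e.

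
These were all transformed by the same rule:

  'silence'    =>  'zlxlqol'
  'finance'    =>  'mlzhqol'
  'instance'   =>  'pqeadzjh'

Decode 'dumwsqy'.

It's a Vigenère-style cipher with numeric key [7,3,12]: position i shifts by key[i mod 3].
Reversing it on dumwsqy: d−7=w, u−3=r, m−12=a, w−7=p, s−3=p, q−12=e, y−7=r.

wrapper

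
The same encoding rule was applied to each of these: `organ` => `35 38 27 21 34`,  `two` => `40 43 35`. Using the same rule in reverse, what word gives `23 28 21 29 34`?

Each letter is replaced by its alphabet position (a=1..z=26) + 20.
Reversing it on 23 28 21 29 34: 23→(23−20)÷1=3=c, 28→(28−20)÷1=8=h, 21→(21−20)÷1=1=a, 29→(29−20)÷1=9=i, 34→(34−20)÷1=14=n.

chain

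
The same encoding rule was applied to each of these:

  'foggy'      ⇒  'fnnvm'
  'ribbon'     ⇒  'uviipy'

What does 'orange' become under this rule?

lnuhyv

Read the word backwards and shift each letter +7.
Applying it to orange: reverse → egnaro; then shift: e+7=l, g+7=n, n+7=u, a+7=h, r+7=y, o+7=v.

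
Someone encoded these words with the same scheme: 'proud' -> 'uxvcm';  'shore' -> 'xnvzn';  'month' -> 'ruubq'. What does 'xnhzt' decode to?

shark

The shift increases by 1 at each position, starting from +5: 5, 6, 7, ….
Reversing it on xnhzt: x−5=s, n−6=h, h−7=a, z−8=r, t−9=k.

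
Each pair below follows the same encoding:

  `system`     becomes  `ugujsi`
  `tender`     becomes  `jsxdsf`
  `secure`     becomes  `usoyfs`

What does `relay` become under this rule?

fstkg

Treating letters as 0–25, the rule is x ↦ 15x + 10 (mod 26).
Applying it to relay: r(17)→15·17+10≡5=f; e(4)→15·4+10≡18=s; l(11)→15·11+10≡19=t; a(0)→15·0+10≡10=k; y(24)→15·24+10≡6=g (all mod 26).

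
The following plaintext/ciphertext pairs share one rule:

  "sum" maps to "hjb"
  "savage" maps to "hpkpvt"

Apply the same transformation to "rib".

gxq

Compare letters: s→h is +15, u→j is +15, m→b is +15 — a constant shift. Every letter moves 15 places later in the alphabet, wrapping around z→a.
For rib: r+15=g, i+15=x, b+15=q.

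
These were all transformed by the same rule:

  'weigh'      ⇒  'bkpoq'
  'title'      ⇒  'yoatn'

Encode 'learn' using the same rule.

qkhzw

Letter i (0-indexed) is shifted by i+5, so successive shifts are 5, 6, 7, ….
For learn: l+5=q, e+6=k, a+7=h, r+8=z, n+9=w.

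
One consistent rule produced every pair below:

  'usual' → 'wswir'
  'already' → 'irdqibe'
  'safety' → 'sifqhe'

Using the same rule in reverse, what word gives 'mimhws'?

cactus

u(20)→w(22) and s(18)→s(18) fit y≡15x+8 (mod 26); the inverse of 15 mod 26 is 7. This is an affine cipher: with a=0,…,z=25, each position x becomes (15x+8) mod 26.
Undoing it on mimhws: m(12)→7·(12−8)≡2=c; i(8)→7·(8−8)≡0=a; m(12)→7·(12−8)≡2=c; h(7)→7·(7−8)≡19=t; w(22)→7·(22−8)≡20=u; s(18)→7·(18−8)≡18=s (all mod 26).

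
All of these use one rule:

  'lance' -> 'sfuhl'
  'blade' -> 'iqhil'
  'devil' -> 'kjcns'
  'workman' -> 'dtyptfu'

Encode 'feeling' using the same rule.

mjlqpsn

Shifts by position in lance: pos 0: l→s (+7), pos 1: a→f (+5), pos 2: n→u (+7), pos 3: c→h (+5) — repeating every 2. A repeating key of period 2 is used — shifts +7, +5 over and over.
For feeling: f+7=m, e+5=j, e+7=l, l+5=q, i+7=p, n+5=s, g+7=n.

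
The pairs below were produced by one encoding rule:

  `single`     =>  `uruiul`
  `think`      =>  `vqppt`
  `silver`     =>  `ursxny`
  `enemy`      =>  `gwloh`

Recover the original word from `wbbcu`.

usual

Shifts by position in single: pos 0: s→u (+2), pos 1: i→r (+9), pos 2: n→u (+7), pos 3: g→i (+2), pos 4: l→u (+9), pos 5: e→l (+7) — repeating every 3. The shifts repeat in a cycle of length 3: positions 0,1,… shift by +2, +9, +7, then the pattern repeats.
Decoding wbbcu: w−2=u, b−9=s, b−7=u, c−2=a, u−9=l.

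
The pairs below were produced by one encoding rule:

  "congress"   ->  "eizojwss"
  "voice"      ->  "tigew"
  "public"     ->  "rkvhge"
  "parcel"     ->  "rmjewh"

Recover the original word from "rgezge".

c(2)→e(4) and o(14)→i(8) fit y≡9x+12 (mod 26); the inverse of 9 mod 26 is 3. Treating letters as 0–25, the rule is x ↦ 9x + 12 (mod 26).
Reversing it on rgezge: r(17)→3·(17−12)≡15=p; g(6)→3·(6−12)≡8=i; e(4)→3·(4−12)≡2=c; z(25)→3·(25−12)≡13=n; g(6)→3·(6−12)≡8=i; e(4)→3·(4−12)≡2=c (all mod 26).

picnic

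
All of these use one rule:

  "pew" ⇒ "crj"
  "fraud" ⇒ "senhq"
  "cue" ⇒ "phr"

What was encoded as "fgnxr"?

Compare letters: p→c is +13, e→r is +13, w→j is +13 — a constant shift. Every letter moves 13 places later in the alphabet, wrapping around z→a.
Undoing it on fgnxr: f−13=s, g−13=t, n−13=a, x−13=k, r−13=e.

stake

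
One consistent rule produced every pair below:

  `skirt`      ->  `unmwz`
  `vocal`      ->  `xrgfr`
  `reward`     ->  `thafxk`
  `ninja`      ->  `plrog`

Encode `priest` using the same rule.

In skirt: s→u is +2, k→n is +3, i→m is +4, r→w is +5 — the shift increases by 1 each position. The shift increases by 1 at each position, starting from +2: 2, 3, 4, ….
For priest: p+2=r, r+3=u, i+4=m, e+5=j, s+6=y, t+7=a.

rumjya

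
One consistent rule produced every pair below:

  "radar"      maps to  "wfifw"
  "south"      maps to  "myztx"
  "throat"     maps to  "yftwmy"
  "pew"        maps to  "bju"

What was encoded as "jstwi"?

drone

The output letters match the input read backwards, each shifted +5: radar reversed is radar. Read the word backwards and shift each letter +5.
Undoing it on jstwi: shift back: j−5=e, s−5=n, t−5=o, w−5=r, i−5=d → enord; then reverse → drone.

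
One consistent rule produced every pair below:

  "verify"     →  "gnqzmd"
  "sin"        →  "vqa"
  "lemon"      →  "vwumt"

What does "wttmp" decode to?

hello

The output letters match the input read backwards, each shifted +8: verify reversed is yfirev. Two steps: reverse the string, then apply a Caesar shift of +8.
Decoding wttmp: shift back: w−8=o, t−8=l, t−8=l, m−8=e, p−8=h → olleh; then reverse → hello.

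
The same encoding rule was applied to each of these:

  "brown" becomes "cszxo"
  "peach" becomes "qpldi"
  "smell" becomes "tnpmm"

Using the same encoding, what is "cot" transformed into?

dzu

The shift depends on letter class: consonant b→c is +1, but vowel o→z is +11. Two shifts are in play — +11 for a/e/i/o/u, +1 for every other letter.
For cot: c(cons)+1=d, o(vowel)+11=z, t(cons)+1=u.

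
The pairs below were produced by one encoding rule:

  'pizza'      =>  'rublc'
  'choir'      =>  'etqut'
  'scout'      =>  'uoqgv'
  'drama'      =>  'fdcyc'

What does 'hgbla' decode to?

Shifts by position in pizza: pos 0: p→r (+2), pos 1: i→u (+12), pos 2: z→b (+2), pos 3: z→l (+12) — repeating every 2. A repeating key of period 2 is used — shifts +2, +12 over and over.
Reversing it on hgbla: h−2=f, g−12=u, b−2=z, l−12=z, a−2=y.

fuzzy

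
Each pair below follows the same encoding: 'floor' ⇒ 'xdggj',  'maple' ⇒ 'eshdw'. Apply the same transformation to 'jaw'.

bso

Compare letters: f→x is +18, l→d is +18, o→g is +18 — a constant shift. Every letter moves 18 places later in the alphabet, wrapping around z→a.
For jaw: j+18=b, a+18=s, w+18=o.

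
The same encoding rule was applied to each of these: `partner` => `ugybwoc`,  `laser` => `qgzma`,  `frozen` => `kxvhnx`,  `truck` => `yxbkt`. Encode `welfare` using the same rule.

In partner: p→u is +5, a→g is +6, r→y is +7, t→b is +8 — the shift increases by 1 each position. Letter i (0-indexed) is shifted by i+5, so successive shifts are 5, 6, 7, ….
For welfare: w+5=b, e+6=k, l+7=s, f+8=n, a+9=j, r+10=b, e+11=p.

bksnjbp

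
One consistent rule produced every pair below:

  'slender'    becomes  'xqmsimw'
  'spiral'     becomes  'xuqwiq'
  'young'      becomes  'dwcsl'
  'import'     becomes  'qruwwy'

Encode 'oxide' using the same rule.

wcqim

Two shifts are in play — +8 for a/e/i/o/u, +5 for every other letter.
Applying it to oxide: o(vowel)+8=w, x(cons)+5=c, i(vowel)+8=q, d(cons)+5=i, e(vowel)+8=m.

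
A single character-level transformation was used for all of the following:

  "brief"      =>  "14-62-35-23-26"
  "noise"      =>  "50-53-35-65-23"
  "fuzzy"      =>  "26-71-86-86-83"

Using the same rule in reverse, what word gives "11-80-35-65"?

axis

b(#2)→14 and r(#18)→62: differences scale by 3, so n = 3·pos + 8. With a=1..z=26, the number is 3·pos + 8.
Decoding 11-80-35-65: 11→(11−8)÷3=1=a, 80→(80−8)÷3=24=x, 35→(35−8)÷3=9=i, 65→(65−8)÷3=19=s.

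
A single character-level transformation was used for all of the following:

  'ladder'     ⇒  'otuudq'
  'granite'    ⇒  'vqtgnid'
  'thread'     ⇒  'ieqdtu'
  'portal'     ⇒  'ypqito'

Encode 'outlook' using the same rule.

Treating letters as 0–25, the rule is x ↦ 9x + 19 (mod 26).
For outlook: o(14)→9·14+19≡15=p; u(20)→9·20+19≡17=r; t(19)→9·19+19≡8=i; l(11)→9·11+19≡14=o; o(14)→9·14+19≡15=p; o(14)→9·14+19≡15=p; k(10)→9·10+19≡5=f (all mod 26).

prioppf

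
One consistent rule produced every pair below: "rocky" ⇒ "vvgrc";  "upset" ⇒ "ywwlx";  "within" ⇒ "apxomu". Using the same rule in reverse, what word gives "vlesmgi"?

realize

It's a Vigenère-style cipher with numeric key [4,7]: position i shifts by key[i mod 2].
Undoing it on vlesmgi: v−4=r, l−7=e, e−4=a, s−7=l, m−4=i, g−7=z, i−4=e.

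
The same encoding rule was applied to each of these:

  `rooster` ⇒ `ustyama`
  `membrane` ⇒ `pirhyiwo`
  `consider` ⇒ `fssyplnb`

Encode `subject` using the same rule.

vygplkc

In rooster: r→u is +3, o→s is +4, o→t is +5, s→y is +6 — the shift increases by 1 each position. Letter i (0-indexed) is shifted by i+3, so successive shifts are 3, 4, 5, ….
On subject: s+3=v, u+4=y, b+5=g, j+6=p, e+7=l, c+8=k, t+9=c.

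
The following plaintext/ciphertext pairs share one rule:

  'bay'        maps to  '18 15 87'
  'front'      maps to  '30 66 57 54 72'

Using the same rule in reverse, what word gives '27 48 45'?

elk

b(#2)→18 and a(#1)→15: differences scale by 3, so n = 3·pos + 12. The formula is n = 3×(alphabet index, a=1) + 12.
Decoding 27 48 45: 27→(27−12)÷3=5=e, 48→(48−12)÷3=12=l, 45→(45−12)÷3=11=k.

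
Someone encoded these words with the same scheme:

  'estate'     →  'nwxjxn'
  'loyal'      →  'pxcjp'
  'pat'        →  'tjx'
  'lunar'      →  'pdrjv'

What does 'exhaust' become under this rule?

The rule splits by letter class: vowels +9, consonants +4.
For exhaust: e(vowel)+9=n, x(cons)+4=b, h(cons)+4=l, a(vowel)+9=j, u(vowel)+9=d, s(cons)+4=w, t(cons)+4=x.

nbljdwx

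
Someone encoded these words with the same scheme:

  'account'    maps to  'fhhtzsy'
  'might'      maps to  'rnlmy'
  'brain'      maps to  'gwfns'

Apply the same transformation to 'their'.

Each letter is shifted forward by 5 in the alphabet (a Caesar shift of +5).
Applying it to their: t+5=y, h+5=m, e+5=j, i+5=n, r+5=w.

ymjnw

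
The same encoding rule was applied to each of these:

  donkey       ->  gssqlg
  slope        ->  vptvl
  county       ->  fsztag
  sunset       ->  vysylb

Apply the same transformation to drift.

gvnla

In donkey: d→g is +3, o→s is +4, n→s is +5, k→q is +6 — the shift increases by 1 each position. Letter i (0-indexed) is shifted by i+3, so successive shifts are 3, 4, 5, ….
Applying it to drift: d+3=g, r+4=v, i+5=n, f+6=l, t+7=a.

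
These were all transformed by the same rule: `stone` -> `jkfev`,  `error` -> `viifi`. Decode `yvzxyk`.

Compare letters: s→j is +17, t→k is +17, o→f is +17 — a constant shift. This is a Caesar cipher with shift 17.
Decoding yvzxyk: y−17=h, v−17=e, z−17=i, x−17=g, y−17=h, k−17=t.

height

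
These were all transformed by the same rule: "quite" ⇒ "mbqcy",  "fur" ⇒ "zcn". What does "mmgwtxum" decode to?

employee

The output letters match the input read backwards, each shifted +8: quite reversed is etiuq. The word is reversed, then every letter is shifted forward by 8.
Undoing it on mmgwtxum: shift back: m−8=e, m−8=e, g−8=y, w−8=o, t−8=l, x−8=p, u−8=m, m−8=e → eeyolpme; then reverse → employee.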